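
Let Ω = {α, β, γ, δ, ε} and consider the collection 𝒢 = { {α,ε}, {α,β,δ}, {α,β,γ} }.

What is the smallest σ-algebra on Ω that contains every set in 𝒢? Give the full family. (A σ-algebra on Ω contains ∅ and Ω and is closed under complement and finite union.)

σ(𝒢) (32 sets): { {}, {α}, {β}, {γ}, {δ}, {ε}, {α,β}, {α,γ}, {α,δ}, {α,ε}, {β,γ}, {β,δ}, {β,ε}, {γ,δ}, {γ,ε}, {δ,ε}, {α,β,γ}, {α,β,δ}, {α,β,ε}, {α,γ,δ}, {α,γ,ε}, {α,δ,ε}, {β,γ,δ}, {β,γ,ε}, {β,δ,ε}, {γ,δ,ε}, {α,β,γ,δ}, {α,β,γ,ε}, {α,β,δ,ε}, {α,γ,δ,ε}, {β,γ,δ,ε}, Ω }

Trace:
Start: 𝒢 ∪ {∅, Ω} = { {}, {α,ε}, {α,β,γ}, {α,β,δ}, Ω }.
Pass 1. New:
  {γ,ε}  = {α,β,δ}ᶜ
  {δ,ε}  = {α,β,γ}ᶜ
  {β,γ,δ}  = {α,ε}ᶜ
  {α,β,γ,δ}  = {α,β,γ} ∪ {α,β,δ}
  {α,β,γ,ε}  = {α,β,γ} ∪ {α,ε}
  {α,β,δ,ε}  = {α,ε} ∪ {α,β,δ}
  — 11 sets.
Pass 2 adds 7:
  {γ}  = {α,β,δ,ε}ᶜ
  {δ}  = {α,β,γ,ε}ᶜ
  {ε}  = {α,β,γ,δ}ᶜ
  {α,γ,ε}  = {α,ε} ∪ {γ,ε}
  {α,δ,ε}  = {δ,ε} ∪ {α,ε}
  {γ,δ,ε}  = {δ,ε} ∪ {γ,ε}
  {β,γ,δ,ε}  = {β,γ,δ} ∪ {δ,ε}
  — 18 sets.
Pass 3: +6 →
  {α}  = {β,γ,δ,ε}ᶜ
  {α,β}  = {γ,δ,ε}ᶜ
  {β,γ}  = {α,δ,ε}ᶜ
  {β,δ}  = {α,γ,ε}ᶜ
  {γ,δ}  = {γ} ∪ {δ}
  {α,γ,δ,ε}  = {δ,ε} ∪ {α,γ,ε}
  — 24 sets.
Pass 4 adds 7:
  {β}  = {α,γ,δ,ε}ᶜ
  {α,γ}  = {γ} ∪ {α}
  {α,δ}  = {δ} ∪ {α}
  {α,β,ε}  = {γ,δ}ᶜ
  {α,γ,δ}  = {γ,δ} ∪ {α}
  {β,γ,ε}  = {ε} ∪ {β,γ}
  {β,δ,ε}  = {ε} ∪ {β,δ}
  — 31 sets.
Pass 5: +1 →
  {β,ε}  = {α,γ,δ}ᶜ
  — 32 sets.
After Pass 6 the family is unchanged; done.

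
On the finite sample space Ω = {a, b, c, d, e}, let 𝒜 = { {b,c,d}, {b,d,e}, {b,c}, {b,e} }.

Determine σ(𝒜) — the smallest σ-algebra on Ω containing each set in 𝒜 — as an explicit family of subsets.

σ(𝒜) (32 sets): { {}, {a}, {b}, {c}, {d}, {e}, {a,b}, {a,c}, {a,d}, {a,e}, {b,c}, {b,d}, {b,e}, {c,d}, {c,e}, {d,e}, {a,b,c}, {a,b,d}, {a,b,e}, {a,c,d}, {a,c,e}, {a,d,e}, {b,c,d}, {b,c,e}, {b,d,e}, {c,d,e}, {a,b,c,d}, {a,b,c,e}, {a,b,d,e}, {a,c,d,e}, {b,c,d,e}, Ω }

Derivation:
Initial family (6 sets): { {}, {b,c}, {b,e}, {b,c,d}, {b,d,e}, Ω }.
Round 1: +6 →
  {a,c}  = {b,d,e}ᶜ
  {a,e}  = {b,c,d}ᶜ
  {a,c,d}  = {b,e}ᶜ
  {a,d,e}  = {b,c}ᶜ
  {b,c,e}  = {b,e} ∪ {b,c}
  {b,c,d,e}  = {b,e} ∪ {b,c,d}
Round 2 (9 new):
  {a}  = {b,c,d,e}ᶜ
  {a,d}  = {b,c,e}ᶜ
  {a,b,c}  = {b,c} ∪ {a,c}
  {a,b,e}  = {b,e} ∪ {a,e}
  {a,c,e}  = {a,c} ∪ {a,e}
  {a,b,c,d}  = {b,c,d} ∪ {a,c,d}
  {a,b,c,e}  = {b,e} ∪ {a,c}
  {a,b,d,e}  = {a,d,e} ∪ {b,e}
  {a,c,d,e}  = {a,d,e} ∪ {a,c,d}
Round 3 (7 new):
  {b}  = {a,c,d,e}ᶜ
  {c}  = {a,b,d,e}ᶜ
  {d}  = {a,b,c,e}ᶜ
  {e}  = {a,b,c,d}ᶜ
  {b,d}  = {a,c,e}ᶜ
  {c,d}  = {a,b,e}ᶜ
  {d,e}  = {a,b,c}ᶜ
Round 4: +4 →
  {a,b}  = {b} ∪ {a}
  {c,e}  = {e} ∪ {c}
  {a,b,d}  = {b} ∪ {a,d}
  {c,d,e}  = {c,d} ∪ {e}
After Round 5 the family is unchanged; done.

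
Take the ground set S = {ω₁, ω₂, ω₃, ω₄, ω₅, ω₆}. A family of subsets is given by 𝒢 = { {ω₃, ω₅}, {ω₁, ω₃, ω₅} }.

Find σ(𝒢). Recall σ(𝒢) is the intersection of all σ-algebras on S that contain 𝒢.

|σ(𝒢)| = 8.  σ(𝒢) = { {}, {ω₁}, {ω₃, ω₅}, {ω₁, ω₃, ω₅}, {ω₂, ω₄, ω₆}, {ω₁, ω₂, ω₄, ω₆}, {ω₂, ω₃, ω₄, ω₅, ω₆}, S }

Check:
Take S₀ = 𝒢 ∪ {∅, S} = { {}, {ω₃, ω₅}, {ω₁, ω₃, ω₅}, S }.
Iteration 1. New:
  {ω₂, ω₄, ω₆}  = {ω₁, ω₃, ω₅}ᶜ
  {ω₁, ω₂, ω₄, ω₆}  = {ω₃, ω₅}ᶜ
  (now 6)
Iteration 2. New:
  {ω₂, ω₃, ω₄, ω₅, ω₆}  = {ω₂, ω₄, ω₆} ∪ {ω₃, ω₅}
  (now 7)
Iteration 3: +1 →
  {ω₁}  = {ω₂, ω₃, ω₄, ω₅, ω₆}ᶜ
  (now 8)
Iteration 4 adds nothing — fixpoint reached.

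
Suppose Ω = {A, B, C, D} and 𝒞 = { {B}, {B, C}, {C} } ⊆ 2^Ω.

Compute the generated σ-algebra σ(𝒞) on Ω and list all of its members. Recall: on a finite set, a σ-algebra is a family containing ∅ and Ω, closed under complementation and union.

σ(𝒞) (8 sets): { {}, {B}, {C}, {A, D}, {B, C}, {A, B, D}, {A, C, D}, Ω }

Check:
Start: 𝒞 ∪ {∅, Ω} = { {}, {B}, {C}, {B, C}, Ω }.
Step 1: +3 →
  {A, D}  = {B, C}ᶜ
  {A, B, D}  = {C}ᶜ
  {A, C, D}  = {B}ᶜ
After Step 2 the family is unchanged; done.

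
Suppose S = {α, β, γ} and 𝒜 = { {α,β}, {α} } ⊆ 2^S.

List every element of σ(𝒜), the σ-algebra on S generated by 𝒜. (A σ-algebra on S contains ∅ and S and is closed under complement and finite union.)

Initial family (4 sets): { {}, {α}, {α,β}, S }.
Step 1: 2 new —
  {γ}  = complement {α,β}
  {β,γ}  = complement {α}
  — 6 sets.
Step 2 adds 1:
  {α,γ}  = {γ} ∪ {α}
  — 7 sets.
Step 3: +1 →
  {β}  = complement {α,γ}
  — 8 sets.
Step 4 adds nothing — fixpoint reached.

Therefore σ(𝒜) = { {}, {α}, {β}, {γ}, {α,β}, {α,γ}, {β,γ}, S } (|σ(𝒜)| = 8).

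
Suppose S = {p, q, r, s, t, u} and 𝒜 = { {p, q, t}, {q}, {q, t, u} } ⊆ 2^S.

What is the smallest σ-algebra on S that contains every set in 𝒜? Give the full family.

Begin from { {}, {q}, {p, q, t}, {q, t, u}, S } (that is, 𝒜 plus ∅ and S).
Step 1. New:
  {p, r, s}  = ᶜ of {q, t, u}
  {r, s, u}  = ᶜ of {p, q, t}
  {p, q, t, u}  = {p, q, t} ∪ {q, t, u}
  {p, r, s, t, u}  = ᶜ of {q}
  — 9 sets.
Step 2. New:
  {r, s}  = ᶜ of {p, q, t, u}
  {p, q, r, s}  = {q} ∪ {p, r, s}
  {p, r, s, u}  = {p, r, s} ∪ {r, s, u}
  {q, r, s, u}  = {q} ∪ {r, s, u}
  {p, q, r, s, t}  = {p, q, t} ∪ {p, r, s}
  {q, r, s, t, u}  = {q, t, u} ∪ {r, s, u}
  — 15 sets.
Step 3. New:
  {p}  = ᶜ of {q, r, s, t, u}
  {u}  = ᶜ of {p, q, r, s, t}
  {p, t}  = ᶜ of {q, r, s, u}
  {q, t}  = ᶜ of {p, r, s, u}
  {t, u}  = ᶜ of {p, q, r, s}
  {q, r, s}  = {r, s} ∪ {q}
  {p, q, r, s, u}  = {p, r, s} ∪ {q, r, s, u}
  — 22 sets.
Step 4: 8 new —
  {t}  = ᶜ of {p, q, r, s, u}
  {p, q}  = {q} ∪ {p}
  {p, u}  = {u} ∪ {p}
  {q, u}  = {q} ∪ {u}
  {p, t, u}  = ᶜ of {q, r, s}
  {p, r, s, t}  = {r, s} ∪ {p, t}
  {q, r, s, t}  = {q, t} ∪ {r, s}
  {r, s, t, u}  = {r, s} ∪ {t, u}
  — 30 sets.
Step 5 adds 2:
  {p, q, u}  = {p, q} ∪ {p, u}
  {r, s, t}  = {r, s} ∪ {t}
  — 32 sets.
Step 6: stable.

Hence σ(𝒜) has 32 members: { {}, {p}, {q}, {t}, {u}, {p, q}, {p, t}, {p, u}, {q, t}, {q, u}, {r, s}, {t, u}, {p, q, t}, {p, q, u}, {p, r, s}, {p, t, u}, {q, r, s}, {q, t, u}, {r, s, t}, {r, s, u}, {p, q, r, s}, {p, q, t, u}, {p, r, s, t}, {p, r, s, u}, {q, r, s, t}, {q, r, s, u}, {r, s, t, u}, {p, q, r, s, t}, {p, q, r, s, u}, {p, r, s, t, u}, {q, r, s, t, u}, S }.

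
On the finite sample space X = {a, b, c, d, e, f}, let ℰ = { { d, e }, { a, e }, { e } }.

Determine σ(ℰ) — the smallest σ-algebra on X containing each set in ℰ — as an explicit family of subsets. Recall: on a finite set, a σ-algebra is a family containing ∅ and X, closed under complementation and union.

|σ(ℰ)| = 16.  σ(ℰ) = { ∅, { a }, { d }, { e }, { a, d }, { a, e }, { d, e }, { a, d, e }, { b, c, f }, { a, b, c, f }, { b, c, d, f }, { b, c, e, f }, { a, b, c, d, f }, { a, b, c, e, f }, { b, c, d, e, f }, X }

Trace:
Take S₀ = ℰ ∪ {∅, X} = { ∅, { e }, { a, e }, { d, e }, X }.
Round 1 adds 4:
  { a, d, e }  = { d, e } ∪ { a, e }
  { a, b, c, f }  = { d, e }ᶜ
  { b, c, d, f }  = { a, e }ᶜ
  { a, b, c, d, f }  = { e }ᶜ
Round 2 adds 3:
  { b, c, f }  = { a, d, e }ᶜ
  { a, b, c, e, f }  = { a, b, c, f } ∪ { e }
  { b, c, d, e, f }  = { e } ∪ { b, c, d, f }
Round 3: 3 new —
  { a }  = { b, c, d, e, f }ᶜ
  { d }  = { a, b, c, e, f }ᶜ
  { b, c, e, f }  = { b, c, f } ∪ { e }
Round 4 (1 new):
  { a, d }  = { b, c, e, f }ᶜ
Round 5: stable.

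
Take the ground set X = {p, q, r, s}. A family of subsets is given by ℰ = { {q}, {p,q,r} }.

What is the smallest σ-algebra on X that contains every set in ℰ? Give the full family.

Seed the family with ℰ together with ∅ and X: { {}, {q}, {p,q,r}, X }.
Pass 1 (2 new):
  {s}  = {p,q,r}ᶜ
  {p,r,s}  = {q}ᶜ
  — 6 sets.
Pass 2 (1 new):
  {q,s}  = {s} ∪ {q}
  — 7 sets.
Pass 3: +1 →
  {p,r}  = {q,s}ᶜ
  — 8 sets.
After Pass 4 the family is unchanged; done.

|σ(ℰ)| = 8.  σ(ℰ) = { {}, {q}, {s}, {p,r}, {q,s}, {p,q,r}, {p,r,s}, X }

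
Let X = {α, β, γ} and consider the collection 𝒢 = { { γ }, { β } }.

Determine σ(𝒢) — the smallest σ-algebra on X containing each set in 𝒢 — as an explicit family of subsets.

σ(𝒢) (8 sets): { {}, { α }, { β }, { γ }, { α, β }, { α, γ }, { β, γ }, X }

Working:
Start: 𝒢 ∪ {∅, X} = { {}, { β }, { γ }, X }.
Pass 1: +3 →
  { α, β }  = X∖{ γ }
  { α, γ }  = X∖{ β }
  { β, γ }  = { γ } ∪ { β }
  |family| = 7
Pass 2. New:
  { α }  = X∖{ β, γ }
  |family| = 8
Pass 3: stable.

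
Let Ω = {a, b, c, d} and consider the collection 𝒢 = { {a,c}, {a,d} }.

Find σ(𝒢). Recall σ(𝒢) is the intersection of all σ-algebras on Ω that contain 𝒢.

σ(𝒢) = { ∅, {a}, {b}, {c}, {d}, {a,b}, {a,c}, {a,d}, {b,c}, {b,d}, {c,d}, {a,b,c}, {a,b,d}, {a,c,d}, {b,c,d}, Ω }

Trace:
Seed the family with 𝒢 together with ∅ and Ω: { ∅, {a,c}, {a,d}, Ω }.
Round 1 (3 new):
  {b,c}  = Ω∖{a,d}
  {b,d}  = Ω∖{a,c}
  {a,c,d}  = {a,c} ∪ {a,d}
  [7 total]
Round 2: +4 →
  {b}  = Ω∖{a,c,d}
  {a,b,c}  = {b,c} ∪ {a,c}
  {a,b,d}  = {a,d} ∪ {b,d}
  {b,c,d}  = {b,c} ∪ {b,d}
  [11 total]
Round 3 (3 new):
  {a}  = Ω∖{b,c,d}
  {c}  = Ω∖{a,b,d}
  {d}  = Ω∖{a,b,c}
  [14 total]
Round 4 (2 new):
  {a,b}  = {b} ∪ {a}
  {c,d}  = {c} ∪ {d}
  [16 total]
Round 5 adds nothing — fixpoint reached.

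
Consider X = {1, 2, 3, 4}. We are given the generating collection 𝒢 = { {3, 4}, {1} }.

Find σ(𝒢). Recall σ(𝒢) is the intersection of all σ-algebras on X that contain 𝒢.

Initial family (4 sets): { {}, {1}, {3, 4}, X }.
Round 1: +3 →
  {1, 2}  = ᶜ of {3, 4}
  {1, 3, 4}  = {3, 4} ∪ {1}
  {2, 3, 4}  = ᶜ of {1}
  — 7 sets.
Round 2: +1 →
  {2}  = ᶜ of {1, 3, 4}
  — 8 sets.
After Round 3 the family is unchanged; done.

Therefore σ(𝒢) = { {}, {1}, {2}, {1, 2}, {3, 4}, {1, 3, 4}, {2, 3, 4}, X } (|σ(𝒢)| = 8).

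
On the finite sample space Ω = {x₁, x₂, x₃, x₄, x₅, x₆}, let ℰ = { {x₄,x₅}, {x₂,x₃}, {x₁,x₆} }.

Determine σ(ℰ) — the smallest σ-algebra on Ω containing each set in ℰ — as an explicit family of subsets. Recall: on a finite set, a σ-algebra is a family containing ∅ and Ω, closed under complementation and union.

Initial family (5 sets): { ∅, {x₁,x₆}, {x₂,x₃}, {x₄,x₅}, Ω }.
Round 1. New:
  {x₁,x₂,x₃,x₆}  = Ω∖{x₄,x₅}
  {x₁,x₄,x₅,x₆}  = Ω∖{x₂,x₃}
  {x₂,x₃,x₄,x₅}  = Ω∖{x₁,x₆}
  (now 8)
Round 2: closed — nothing new.

σ(ℰ) = { ∅, {x₁,x₆}, {x₂,x₃}, {x₄,x₅}, {x₁,x₂,x₃,x₆}, {x₁,x₄,x₅,x₆}, {x₂,x₃,x₄,x₅}, Ω }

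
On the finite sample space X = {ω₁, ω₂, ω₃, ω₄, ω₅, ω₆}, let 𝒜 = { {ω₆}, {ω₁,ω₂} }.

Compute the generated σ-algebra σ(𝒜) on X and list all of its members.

Start: 𝒜 ∪ {∅, X} = { {}, {ω₆}, {ω₁,ω₂}, X }.
Round 1 (3 new):
  {ω₁,ω₂,ω₆}  = {ω₁,ω₂} ∪ {ω₆}
  {ω₃,ω₄,ω₅,ω₆}  = complement {ω₁,ω₂}
  {ω₁,ω₂,ω₃,ω₄,ω₅}  = complement {ω₆}
  (now 7)
Round 2: +1 →
  {ω₃,ω₄,ω₅}  = complement {ω₁,ω₂,ω₆}
  (now 8)
Round 3: stable.

Therefore σ(𝒜) = { {}, {ω₆}, {ω₁,ω₂}, {ω₁,ω₂,ω₆}, {ω₃,ω₄,ω₅}, {ω₃,ω₄,ω₅,ω₆}, {ω₁,ω₂,ω₃,ω₄,ω₅}, X } (|σ(𝒜)| = 8).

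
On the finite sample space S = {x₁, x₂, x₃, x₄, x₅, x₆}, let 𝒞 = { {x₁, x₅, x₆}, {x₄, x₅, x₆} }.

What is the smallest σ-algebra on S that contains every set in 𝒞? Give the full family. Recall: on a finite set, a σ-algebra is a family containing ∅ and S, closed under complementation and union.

Seed the family with 𝒞 together with ∅ and S: { ∅, {x₁, x₅, x₆}, {x₄, x₅, x₆}, S }.
Round 1: 3 new —
  {x₁, x₂, x₃}  = {x₄, x₅, x₆}ᶜ
  {x₂, x₃, x₄}  = {x₁, x₅, x₆}ᶜ
  {x₁, x₄, x₅, x₆}  = {x₁, x₅, x₆} ∪ {x₄, x₅, x₆}
  [7 total]
Round 2 (4 new):
  {x₂, x₃}  = {x₁, x₄, x₅, x₆}ᶜ
  {x₁, x₂, x₃, x₄}  = {x₂, x₃, x₄} ∪ {x₁, x₂, x₃}
  {x₁, x₂, x₃, x₅, x₆}  = {x₁, x₂, x₃} ∪ {x₁, x₅, x₆}
  {x₂, x₃, x₄, x₅, x₆}  = {x₂, x₃, x₄} ∪ {x₄, x₅, x₆}
  [11 total]
Round 3: 3 new —
  {x₁}  = {x₂, x₃, x₄, x₅, x₆}ᶜ
  {x₄}  = {x₁, x₂, x₃, x₅, x₆}ᶜ
  {x₅, x₆}  = {x₁, x₂, x₃, x₄}ᶜ
  [14 total]
Round 4 (2 new):
  {x₁, x₄}  = {x₁} ∪ {x₄}
  {x₂, x₃, x₅, x₆}  = {x₂, x₃} ∪ {x₅, x₆}
  [16 total]
Round 5: stable.

σ(𝒞) = { ∅, {x₁}, {x₄}, {x₁, x₄}, {x₂, x₃}, {x₅, x₆}, {x₁, x₂, x₃}, {x₁, x₅, x₆}, {x₂, x₃, x₄}, {x₄, x₅, x₆}, {x₁, x₂, x₃, x₄}, {x₁, x₄, x₅, x₆}, {x₂, x₃, x₅, x₆}, {x₁, x₂, x₃, x₅, x₆}, {x₂, x₃, x₄, x₅, x₆}, S }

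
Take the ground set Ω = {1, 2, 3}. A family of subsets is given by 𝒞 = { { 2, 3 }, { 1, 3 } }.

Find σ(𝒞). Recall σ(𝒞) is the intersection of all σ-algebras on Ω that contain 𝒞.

Take S₀ = 𝒞 ∪ {∅, Ω} = { {}, { 1, 3 }, { 2, 3 }, Ω }.
Iteration 1. New:
  { 1 }  = Ω∖{ 2, 3 }
  { 2 }  = Ω∖{ 1, 3 }
  |family| = 6
Iteration 2: +1 →
  { 1, 2 }  = { 2 } ∪ { 1 }
  |family| = 7
Iteration 3 (1 new):
  { 3 }  = Ω∖{ 1, 2 }
  |family| = 8
Iteration 4 adds nothing — fixpoint reached.

Therefore σ(𝒞) = { {}, { 1 }, { 2 }, { 3 }, { 1, 2 }, { 1, 3 }, { 2, 3 }, Ω } (|σ(𝒞)| = 8).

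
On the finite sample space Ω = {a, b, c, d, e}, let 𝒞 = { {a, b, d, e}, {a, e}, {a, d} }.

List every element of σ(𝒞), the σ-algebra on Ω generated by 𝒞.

Initial family (5 sets): { {}, {a, d}, {a, e}, {a, b, d, e}, Ω }.
Iteration 1: +4 →
  {c}  = {a, b, d, e}ᶜ
  {a, d, e}  = {a, d} ∪ {a, e}
  {b, c, d}  = {a, e}ᶜ
  {b, c, e}  = {a, d}ᶜ
  (now 9)
Iteration 2. New:
  {b, c}  = {a, d, e}ᶜ
  {a, c, d}  = {c} ∪ {a, d}
  {a, c, e}  = {c} ∪ {a, e}
  {a, b, c, d}  = {b, c, d} ∪ {a, d}
  {a, b, c, e}  = {b, c, e} ∪ {a, e}
  {a, c, d, e}  = {a, d, e} ∪ {c}
  {b, c, d, e}  = {b, c, d} ∪ {b, c, e}
  (now 16)
Iteration 3: +6 →
  {a}  = {b, c, d, e}ᶜ
  {b}  = {a, c, d, e}ᶜ
  {d}  = {a, b, c, e}ᶜ
  {e}  = {a, b, c, d}ᶜ
  {b, d}  = {a, c, e}ᶜ
  {b, e}  = {a, c, d}ᶜ
  (now 22)
Iteration 4. New:
  {a, b}  = {b} ∪ {a}
  {a, c}  = {c} ∪ {a}
  {c, d}  = {c} ∪ {d}
  {c, e}  = {e} ∪ {c}
  {d, e}  = {e} ∪ {d}
  {a, b, c}  = {b, c} ∪ {a}
  {a, b, d}  = {b} ∪ {a, d}
  {a, b, e}  = {b, e} ∪ {a, e}
  {b, d, e}  = {b, e} ∪ {d}
  (now 31)
Iteration 5: 1 new —
  {c, d, e}  = {a, b}ᶜ
  (now 32)
Iteration 6: closed — nothing new.

Therefore σ(𝒞) = { {}, {a}, {b}, {c}, {d}, {e}, {a, b}, {a, c}, {a, d}, {a, e}, {b, c}, {b, d}, {b, e}, {c, d}, {c, e}, {d, e}, {a, b, c}, {a, b, d}, {a, b, e}, {a, c, d}, {a, c, e}, {a, d, e}, {b, c, d}, {b, c, e}, {b, d, e}, {c, d, e}, {a, b, c, d}, {a, b, c, e}, {a, b, d, e}, {a, c, d, e}, {b, c, d, e}, Ω } (|σ(𝒞)| = 32).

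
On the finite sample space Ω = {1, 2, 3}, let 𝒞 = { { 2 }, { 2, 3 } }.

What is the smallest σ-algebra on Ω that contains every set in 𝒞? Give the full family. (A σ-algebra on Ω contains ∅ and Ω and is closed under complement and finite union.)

Take S₀ = 𝒞 ∪ {∅, Ω} = { {  }, { 2 }, { 2, 3 }, Ω }.
Round 1. New:
  { 1 }  = ᶜ of { 2, 3 }
  { 1, 3 }  = ᶜ of { 2 }
  (now 6)
Round 2 adds 1:
  { 1, 2 }  = { 2 } ∪ { 1 }
  (now 7)
Round 3 (1 new):
  { 3 }  = ᶜ of { 1, 2 }
  (now 8)
Round 4: already closed under ᶜ and ∪.

Therefore σ(𝒞) = { {  }, { 1 }, { 2 }, { 3 }, { 1, 2 }, { 1, 3 }, { 2, 3 }, Ω } (|σ(𝒞)| = 8).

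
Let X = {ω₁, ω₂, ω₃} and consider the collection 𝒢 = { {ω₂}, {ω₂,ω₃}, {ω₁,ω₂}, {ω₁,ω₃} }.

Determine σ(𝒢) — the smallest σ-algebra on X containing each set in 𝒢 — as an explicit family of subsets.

Start: 𝒢 ∪ {∅, X} = { ∅, {ω₂}, {ω₁,ω₂}, {ω₁,ω₃}, {ω₂,ω₃}, X }.
Iteration 1: +2 →
  {ω₁}  = X∖{ω₂,ω₃}
  {ω₃}  = X∖{ω₁,ω₂}
  (now 8)
Iteration 2 adds nothing — fixpoint reached.

Hence σ(𝒢) has 8 members: { ∅, {ω₁}, {ω₂}, {ω₃}, {ω₁,ω₂}, {ω₁,ω₃}, {ω₂,ω₃}, X }.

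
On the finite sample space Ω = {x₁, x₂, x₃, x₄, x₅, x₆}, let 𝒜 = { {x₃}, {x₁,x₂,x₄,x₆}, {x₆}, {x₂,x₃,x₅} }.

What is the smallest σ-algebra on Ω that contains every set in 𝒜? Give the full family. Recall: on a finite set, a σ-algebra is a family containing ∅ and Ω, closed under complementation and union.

Begin from { {}, {x₃}, {x₆}, {x₂,x₃,x₅}, {x₁,x₂,x₄,x₆}, Ω } (that is, 𝒜 plus ∅ and Ω).
Round 1 (7 new):
  {x₃,x₅}  = ᶜ of {x₁,x₂,x₄,x₆}
  {x₃,x₆}  = {x₃} ∪ {x₆}
  {x₁,x₄,x₆}  = ᶜ of {x₂,x₃,x₅}
  {x₂,x₃,x₅,x₆}  = {x₂,x₃,x₅} ∪ {x₆}
  {x₁,x₂,x₃,x₄,x₅}  = ᶜ of {x₆}
  {x₁,x₂,x₃,x₄,x₆}  = {x₃} ∪ {x₁,x₂,x₄,x₆}
  {x₁,x₂,x₄,x₅,x₆}  = ᶜ of {x₃}
  — 13 sets.
Round 2. New:
  {x₅}  = ᶜ of {x₁,x₂,x₃,x₄,x₆}
  {x₁,x₄}  = ᶜ of {x₂,x₃,x₅,x₆}
  {x₃,x₅,x₆}  = {x₆} ∪ {x₃,x₅}
  {x₁,x₂,x₄,x₅}  = ᶜ of {x₃,x₆}
  {x₁,x₃,x₄,x₆}  = {x₁,x₄,x₆} ∪ {x₃}
  {x₁,x₃,x₄,x₅,x₆}  = {x₁,x₄,x₆} ∪ {x₃,x₅}
  — 19 sets.
Round 3 adds 8:
  {x₂}  = ᶜ of {x₁,x₃,x₄,x₅,x₆}
  {x₂,x₅}  = ᶜ of {x₁,x₃,x₄,x₆}
  {x₅,x₆}  = {x₆} ∪ {x₅}
  {x₁,x₂,x₄}  = ᶜ of {x₃,x₅,x₆}
  {x₁,x₃,x₄}  = {x₁,x₄} ∪ {x₃}
  {x₁,x₄,x₅}  = {x₁,x₄} ∪ {x₅}
  {x₁,x₃,x₄,x₅}  = {x₁,x₄} ∪ {x₃,x₅}
  {x₁,x₄,x₅,x₆}  = {x₁,x₄,x₆} ∪ {x₅}
  — 27 sets.
Round 4: 5 new —
  {x₂,x₃}  = ᶜ of {x₁,x₄,x₅,x₆}
  {x₂,x₆}  = ᶜ of {x₁,x₃,x₄,x₅}
  {x₂,x₃,x₆}  = ᶜ of {x₁,x₄,x₅}
  {x₂,x₅,x₆}  = ᶜ of {x₁,x₃,x₄}
  {x₁,x₂,x₃,x₄}  = ᶜ of {x₅,x₆}
  — 32 sets.
After Round 5 the family is unchanged; done.

Therefore σ(𝒜) = { {}, {x₂}, {x₃}, {x₅}, {x₆}, {x₁,x₄}, {x₂,x₃}, {x₂,x₅}, {x₂,x₆}, {x₃,x₅}, {x₃,x₆}, {x₅,x₆}, {x₁,x₂,x₄}, {x₁,x₃,x₄}, {x₁,x₄,x₅}, {x₁,x₄,x₆}, {x₂,x₃,x₅}, {x₂,x₃,x₆}, {x₂,x₅,x₆}, {x₃,x₅,x₆}, {x₁,x₂,x₃,x₄}, {x₁,x₂,x₄,x₅}, {x₁,x₂,x₄,x₆}, {x₁,x₃,x₄,x₅}, {x₁,x₃,x₄,x₆}, {x₁,x₄,x₅,x₆}, {x₂,x₃,x₅,x₆}, {x₁,x₂,x₃,x₄,x₅}, {x₁,x₂,x₃,x₄,x₆}, {x₁,x₂,x₄,x₅,x₆}, {x₁,x₃,x₄,x₅,x₆}, Ω } (|σ(𝒜)| = 32).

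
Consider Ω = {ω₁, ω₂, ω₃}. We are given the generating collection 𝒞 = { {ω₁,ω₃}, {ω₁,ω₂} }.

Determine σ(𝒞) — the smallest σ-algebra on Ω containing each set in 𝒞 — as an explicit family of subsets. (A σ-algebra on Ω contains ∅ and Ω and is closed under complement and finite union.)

Initial family (4 sets): { {}, {ω₁,ω₂}, {ω₁,ω₃}, Ω }.
Step 1: +2 →
  {ω₂}  = Ω∖{ω₁,ω₃}
  {ω₃}  = Ω∖{ω₁,ω₂}
  |family| = 6
Step 2 (1 new):
  {ω₂,ω₃}  = {ω₃} ∪ {ω₂}
  |family| = 7
Step 3 (1 new):
  {ω₁}  = Ω∖{ω₂,ω₃}
  |family| = 8
Step 4: already closed under ᶜ and ∪.

Hence σ(𝒞) has 8 members: { {}, {ω₁}, {ω₂}, {ω₃}, {ω₁,ω₂}, {ω₁,ω₃}, {ω₂,ω₃}, Ω }.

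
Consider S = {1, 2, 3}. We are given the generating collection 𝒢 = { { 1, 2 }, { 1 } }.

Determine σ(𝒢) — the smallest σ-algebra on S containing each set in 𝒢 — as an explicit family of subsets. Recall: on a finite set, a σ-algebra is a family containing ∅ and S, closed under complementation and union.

Begin from { ∅, { 1 }, { 1, 2 }, S } (that is, 𝒢 plus ∅ and S).
Iteration 1: 2 new —
  { 3 }  = S∖{ 1, 2 }
  { 2, 3 }  = S∖{ 1 }
  — 6 sets.
Iteration 2 (1 new):
  { 1, 3 }  = { 3 } ∪ { 1 }
  — 7 sets.
Iteration 3: 1 new —
  { 2 }  = S∖{ 1, 3 }
  — 8 sets.
Iteration 4: no new sets; the family is a σ-algebra.

Hence σ(𝒢) has 8 members: { ∅, { 1 }, { 2 }, { 3 }, { 1, 2 }, { 1, 3 }, { 2, 3 }, S }.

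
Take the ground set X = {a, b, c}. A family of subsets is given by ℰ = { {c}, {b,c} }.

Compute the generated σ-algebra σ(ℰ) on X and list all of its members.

Take S₀ = ℰ ∪ {∅, X} = { {}, {c}, {b,c}, X }.
Iteration 1 (2 new):
  {a}  = ᶜ of {b,c}
  {a,b}  = ᶜ of {c}
  — 6 sets.
Iteration 2: +1 →
  {a,c}  = {c} ∪ {a}
  — 7 sets.
Iteration 3 adds 1:
  {b}  = ᶜ of {a,c}
  — 8 sets.
After Iteration 4 the family is unchanged; done.

σ(ℰ) = { {}, {a}, {b}, {c}, {a,b}, {a,c}, {b,c}, X }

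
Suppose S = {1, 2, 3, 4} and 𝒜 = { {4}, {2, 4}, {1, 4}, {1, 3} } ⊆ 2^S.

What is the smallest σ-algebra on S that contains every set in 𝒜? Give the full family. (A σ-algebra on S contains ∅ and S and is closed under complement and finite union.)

σ(𝒜) (16 sets): { {}, {1}, {2}, {3}, {4}, {1, 2}, {1, 3}, {1, 4}, {2, 3}, {2, 4}, {3, 4}, {1, 2, 3}, {1, 2, 4}, {1, 3, 4}, {2, 3, 4}, S }

Working:
Start: 𝒜 ∪ {∅, S} = { {}, {4}, {1, 3}, {1, 4}, {2, 4}, S }.
Pass 1: +4 →
  {2, 3}  = ᶜ of {1, 4}
  {1, 2, 3}  = ᶜ of {4}
  {1, 2, 4}  = {1, 4} ∪ {2, 4}
  {1, 3, 4}  = {1, 4} ∪ {1, 3}
  — 10 sets.
Pass 2: 3 new —
  {2}  = ᶜ of {1, 3, 4}
  {3}  = ᶜ of {1, 2, 4}
  {2, 3, 4}  = {2, 3} ∪ {4}
  — 13 sets.
Pass 3 (2 new):
  {1}  = ᶜ of {2, 3, 4}
  {3, 4}  = {3} ∪ {4}
  — 15 sets.
Pass 4 adds 1:
  {1, 2}  = ᶜ of {3, 4}
  — 16 sets.
Pass 5: stable.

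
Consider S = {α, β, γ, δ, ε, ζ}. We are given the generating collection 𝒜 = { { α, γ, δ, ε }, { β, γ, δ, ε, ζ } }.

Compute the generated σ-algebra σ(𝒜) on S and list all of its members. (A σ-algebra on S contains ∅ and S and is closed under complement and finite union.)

Start: 𝒜 ∪ {∅, S} = { {  }, { α, γ, δ, ε }, { β, γ, δ, ε, ζ }, S }.
Pass 1: 2 new —
  { α }  = ᶜ of { β, γ, δ, ε, ζ }
  { β, ζ }  = ᶜ of { α, γ, δ, ε }
  — 6 sets.
Pass 2 (1 new):
  { α, β, ζ }  = { β, ζ } ∪ { α }
  — 7 sets.
Pass 3. New:
  { γ, δ, ε }  = ᶜ of { α, β, ζ }
  — 8 sets.
Pass 4 adds nothing — fixpoint reached.

|σ(𝒜)| = 8.  σ(𝒜) = { {  }, { α }, { β, ζ }, { α, β, ζ }, { γ, δ, ε }, { α, γ, δ, ε }, { β, γ, δ, ε, ζ }, S }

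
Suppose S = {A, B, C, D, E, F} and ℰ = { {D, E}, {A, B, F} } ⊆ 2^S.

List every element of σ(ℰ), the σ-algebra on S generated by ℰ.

Initial family (4 sets): { {}, {D, E}, {A, B, F}, S }.
Round 1: 3 new —
  {C, D, E}  = S∖{A, B, F}
  {A, B, C, F}  = S∖{D, E}
  {A, B, D, E, F}  = {D, E} ∪ {A, B, F}
  [7 total]
Round 2. New:
  {C}  = S∖{A, B, D, E, F}
  [8 total]
Round 3: closed — nothing new.

Hence σ(ℰ) has 8 members: { {}, {C}, {D, E}, {A, B, F}, {C, D, E}, {A, B, C, F}, {A, B, D, E, F}, S }.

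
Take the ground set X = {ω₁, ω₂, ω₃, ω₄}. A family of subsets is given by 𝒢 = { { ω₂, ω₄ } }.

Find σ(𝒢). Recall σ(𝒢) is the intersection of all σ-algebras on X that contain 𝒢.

Start: 𝒢 ∪ {∅, X} = { ∅, { ω₂, ω₄ }, X }.
Pass 1: +1 →
  { ω₁, ω₃ }  = X∖{ ω₂, ω₄ }
Pass 2: closed — nothing new.

Therefore σ(𝒢) = { ∅, { ω₁, ω₃ }, { ω₂, ω₄ }, X } (|σ(𝒢)| = 4).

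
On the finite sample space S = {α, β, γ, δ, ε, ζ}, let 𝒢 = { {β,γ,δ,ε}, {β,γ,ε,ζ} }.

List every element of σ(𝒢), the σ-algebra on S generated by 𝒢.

Answer: σ(𝒢) = { {}, {α}, {δ}, {ζ}, {α,δ}, {α,ζ}, {δ,ζ}, {α,δ,ζ}, {β,γ,ε}, {α,β,γ,ε}, {β,γ,δ,ε}, {β,γ,ε,ζ}, {α,β,γ,δ,ε}, {α,β,γ,ε,ζ}, {β,γ,δ,ε,ζ}, S }

Trace:
Begin from { {}, {β,γ,δ,ε}, {β,γ,ε,ζ}, S } (that is, 𝒢 plus ∅ and S).
Round 1. New:
  {α,δ}  = S∖{β,γ,ε,ζ}
  {α,ζ}  = S∖{β,γ,δ,ε}
  {β,γ,δ,ε,ζ}  = {β,γ,δ,ε} ∪ {β,γ,ε,ζ}
Round 2: +4 →
  {α}  = S∖{β,γ,δ,ε,ζ}
  {α,δ,ζ}  = {α,δ} ∪ {α,ζ}
  {α,β,γ,δ,ε}  = {α,δ} ∪ {β,γ,δ,ε}
  {α,β,γ,ε,ζ}  = {α,ζ} ∪ {β,γ,ε,ζ}
Round 3: 3 new —
  {δ}  = S∖{α,β,γ,ε,ζ}
  {ζ}  = S∖{α,β,γ,δ,ε}
  {β,γ,ε}  = S∖{α,δ,ζ}
Round 4 adds 2:
  {δ,ζ}  = {δ} ∪ {ζ}
  {α,β,γ,ε}  = {β,γ,ε} ∪ {α}
Round 5: already closed under ᶜ and ∪.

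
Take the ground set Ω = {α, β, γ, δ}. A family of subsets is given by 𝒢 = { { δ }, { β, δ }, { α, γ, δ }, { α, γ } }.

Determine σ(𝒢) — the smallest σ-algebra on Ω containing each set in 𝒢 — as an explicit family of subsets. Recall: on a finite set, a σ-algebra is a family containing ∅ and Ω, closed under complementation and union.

|σ(𝒢)| = 8.  σ(𝒢) = { ∅, { β }, { δ }, { α, γ }, { β, δ }, { α, β, γ }, { α, γ, δ }, Ω }

Check:
Initial family (6 sets): { ∅, { δ }, { α, γ }, { β, δ }, { α, γ, δ }, Ω }.
Iteration 1. New:
  { β }  = Ω∖{ α, γ, δ }
  { α, β, γ }  = Ω∖{ δ }
  (now 8)
Iteration 2: already closed under ᶜ and ∪.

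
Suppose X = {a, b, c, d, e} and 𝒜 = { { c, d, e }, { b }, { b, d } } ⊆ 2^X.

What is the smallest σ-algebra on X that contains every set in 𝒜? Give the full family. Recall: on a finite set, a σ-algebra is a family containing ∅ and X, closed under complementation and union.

σ(𝒜) (16 sets): { {}, { a }, { b }, { d }, { a, b }, { a, d }, { b, d }, { c, e }, { a, b, d }, { a, c, e }, { b, c, e }, { c, d, e }, { a, b, c, e }, { a, c, d, e }, { b, c, d, e }, X }

Trace:
Seed the family with 𝒜 together with ∅ and X: { {}, { b }, { b, d }, { c, d, e }, X }.
Round 1. New:
  { a, b }  = ᶜ of { c, d, e }
  { a, c, e }  = ᶜ of { b, d }
  { a, c, d, e }  = ᶜ of { b }
  { b, c, d, e }  = { c, d, e } ∪ { b }
  [9 total]
Round 2 adds 3:
  { a }  = ᶜ of { b, c, d, e }
  { a, b, d }  = { a, b } ∪ { b, d }
  { a, b, c, e }  = { a, b } ∪ { a, c, e }
  [12 total]
Round 3: 2 new —
  { d }  = ᶜ of { a, b, c, e }
  { c, e }  = ᶜ of { a, b, d }
  [14 total]
Round 4: +2 →
  { a, d }  = { d } ∪ { a }
  { b, c, e }  = { b } ∪ { c, e }
  [16 total]
Round 5 adds nothing — fixpoint reached.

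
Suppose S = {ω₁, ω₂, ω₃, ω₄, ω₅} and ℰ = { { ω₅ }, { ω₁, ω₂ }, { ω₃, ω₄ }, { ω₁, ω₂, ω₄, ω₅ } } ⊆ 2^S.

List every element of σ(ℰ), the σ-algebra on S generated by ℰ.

Take S₀ = ℰ ∪ {∅, S} = { ∅, { ω₅ }, { ω₁, ω₂ }, { ω₃, ω₄ }, { ω₁, ω₂, ω₄, ω₅ }, S }.
Round 1 adds 4:
  { ω₃ }  = ᶜ of { ω₁, ω₂, ω₄, ω₅ }
  { ω₁, ω₂, ω₅ }  = ᶜ of { ω₃, ω₄ }
  { ω₃, ω₄, ω₅ }  = ᶜ of { ω₁, ω₂ }
  { ω₁, ω₂, ω₃, ω₄ }  = ᶜ of { ω₅ }
Round 2. New:
  { ω₃, ω₅ }  = { ω₅ } ∪ { ω₃ }
  { ω₁, ω₂, ω₃ }  = { ω₁, ω₂ } ∪ { ω₃ }
  { ω₁, ω₂, ω₃, ω₅ }  = { ω₃ } ∪ { ω₁, ω₂, ω₅ }
Round 3 (3 new):
  { ω₄ }  = ᶜ of { ω₁, ω₂, ω₃, ω₅ }
  { ω₄, ω₅ }  = ᶜ of { ω₁, ω₂, ω₃ }
  { ω₁, ω₂, ω₄ }  = ᶜ of { ω₃, ω₅ }
Round 4: closed — nothing new.

|σ(ℰ)| = 16.  σ(ℰ) = { ∅, { ω₃ }, { ω₄ }, { ω₅ }, { ω₁, ω₂ }, { ω₃, ω₄ }, { ω₃, ω₅ }, { ω₄, ω₅ }, { ω₁, ω₂, ω₃ }, { ω₁, ω₂, ω₄ }, { ω₁, ω₂, ω₅ }, { ω₃, ω₄, ω₅ }, { ω₁, ω₂, ω₃, ω₄ }, { ω₁, ω₂, ω₃, ω₅ }, { ω₁, ω₂, ω₄, ω₅ }, S }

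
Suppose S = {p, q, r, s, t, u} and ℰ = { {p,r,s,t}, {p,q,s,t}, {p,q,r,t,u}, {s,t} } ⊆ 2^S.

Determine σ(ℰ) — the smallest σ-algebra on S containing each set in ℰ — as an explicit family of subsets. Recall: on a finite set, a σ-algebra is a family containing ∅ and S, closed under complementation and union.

σ(ℰ) (64 sets): { {}, {p}, {q}, {r}, {s}, {t}, {u}, {p,q}, {p,r}, {p,s}, {p,t}, {p,u}, {q,r}, {q,s}, {q,t}, {q,u}, {r,s}, {r,t}, {r,u}, {s,t}, {s,u}, {t,u}, {p,q,r}, {p,q,s}, {p,q,t}, {p,q,u}, {p,r,s}, {p,r,t}, {p,r,u}, {p,s,t}, {p,s,u}, {p,t,u}, {q,r,s}, {q,r,t}, {q,r,u}, {q,s,t}, {q,s,u}, {q,t,u}, {r,s,t}, {r,s,u}, {r,t,u}, {s,t,u}, {p,q,r,s}, {p,q,r,t}, {p,q,r,u}, {p,q,s,t}, {p,q,s,u}, {p,q,t,u}, {p,r,s,t}, {p,r,s,u}, {p,r,t,u}, {p,s,t,u}, {q,r,s,t}, {q,r,s,u}, {q,r,t,u}, {q,s,t,u}, {r,s,t,u}, {p,q,r,s,t}, {p,q,r,s,u}, {p,q,r,t,u}, {p,q,s,t,u}, {p,r,s,t,u}, {q,r,s,t,u}, S }

Derivation:
Initial family (6 sets): { {}, {s,t}, {p,q,s,t}, {p,r,s,t}, {p,q,r,t,u}, S }.
Iteration 1 adds 5:
  {s}  = complement {p,q,r,t,u}
  {q,u}  = complement {p,r,s,t}
  {r,u}  = complement {p,q,s,t}
  {p,q,r,u}  = complement {s,t}
  {p,q,r,s,t}  = {p,r,s,t} ∪ {p,q,s,t}
Iteration 2: 9 new —
  {u}  = complement {p,q,r,s,t}
  {q,r,u}  = {q,u} ∪ {r,u}
  {q,s,u}  = {q,u} ∪ {s}
  {r,s,u}  = {r,u} ∪ {s}
  {q,s,t,u}  = {q,u} ∪ {s,t}
  {r,s,t,u}  = {s,t} ∪ {r,u}
  {p,q,r,s,u}  = {p,q,r,u} ∪ {s}
  {p,q,s,t,u}  = {q,u} ∪ {p,q,s,t}
  {p,r,s,t,u}  = {p,r,s,t} ∪ {r,u}
Iteration 3 adds 12:
  {q}  = complement {p,r,s,t,u}
  {r}  = complement {p,q,s,t,u}
  {t}  = complement {p,q,r,s,u}
  {p,q}  = complement {r,s,t,u}
  {p,r}  = complement {q,s,t,u}
  {s,u}  = {u} ∪ {s}
  {p,q,t}  = complement {r,s,u}
  {p,r,t}  = complement {q,s,u}
  {p,s,t}  = complement {q,r,u}
  {s,t,u}  = {s,t} ∪ {u}
  {q,r,s,u}  = {q,s,u} ∪ {r,s,u}
  {q,r,s,t,u}  = {q,s,u} ∪ {r,s,t,u}
Iteration 4 (24 new):
  {p}  = complement {q,r,s,t,u}
  {p,t}  = complement {q,r,s,u}
  {q,r}  = {q} ∪ {r}
  {q,s}  = {q} ∪ {s}
  {q,t}  = {q} ∪ {t}
  {r,s}  = {r} ∪ {s}
  {r,t}  = {t} ∪ {r}
  {t,u}  = {u} ∪ {t}
  {p,q,r}  = complement {s,t,u}
  {p,q,s}  = {p,q} ∪ {s}
  {p,q,u}  = {p,q} ∪ {q,u}
  {p,r,s}  = {p,r} ∪ {s}
  {p,r,u}  = {u} ∪ {p,r}
  {q,s,t}  = {q} ∪ {s,t}
  {q,t,u}  = {q,u} ∪ {t}
  {r,s,t}  = {s,t} ∪ {r}
  {r,t,u}  = {t} ∪ {r,u}
  {p,q,r,t}  = complement {s,u}
  {p,q,s,u}  = {q,s,u} ∪ {p,q}
  {p,q,t,u}  = {q,u} ∪ {p,q,t}
  {p,r,s,u}  = {p,r} ∪ {r,s,u}
  {p,r,t,u}  = {p,r,t} ∪ {u}
  {p,s,t,u}  = {p,s,t} ∪ {u}
  {q,r,t,u}  = {q,r,u} ∪ {t}
Iteration 5 (8 new):
  {p,s}  = complement {q,r,t,u}
  {p,u}  = {u} ∪ {p}
  {p,s,u}  = {s,u} ∪ {p}
  {p,t,u}  = {t,u} ∪ {p,t}
  {q,r,s}  = {r,s} ∪ {q}
  {q,r,t}  = {q,t} ∪ {r,t}
  {p,q,r,s}  = complement {t,u}
  {q,r,s,t}  = {q,t} ∪ {r,s,t}
Iteration 6 adds nothing — fixpoint reached.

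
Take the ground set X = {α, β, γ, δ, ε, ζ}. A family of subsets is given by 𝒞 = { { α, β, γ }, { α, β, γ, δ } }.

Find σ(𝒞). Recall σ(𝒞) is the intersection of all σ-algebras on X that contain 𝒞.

|σ(𝒞)| = 8.  σ(𝒞) = { ∅, { δ }, { ε, ζ }, { α, β, γ }, { δ, ε, ζ }, { α, β, γ, δ }, { α, β, γ, ε, ζ }, X }

Working:
Seed the family with 𝒞 together with ∅ and X: { ∅, { α, β, γ }, { α, β, γ, δ }, X }.
Round 1 adds 2:
  { ε, ζ }  = X∖{ α, β, γ, δ }
  { δ, ε, ζ }  = X∖{ α, β, γ }
  — 6 sets.
Round 2: 1 new —
  { α, β, γ, ε, ζ }  = { α, β, γ } ∪ { ε, ζ }
  — 7 sets.
Round 3: +1 →
  { δ }  = X∖{ α, β, γ, ε, ζ }
  — 8 sets.
Round 4: no new sets; the family is a σ-algebra.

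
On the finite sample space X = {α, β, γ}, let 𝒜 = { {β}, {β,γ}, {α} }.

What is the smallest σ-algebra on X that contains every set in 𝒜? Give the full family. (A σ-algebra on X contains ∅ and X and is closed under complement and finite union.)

Start: 𝒜 ∪ {∅, X} = { {}, {α}, {β}, {β,γ}, X }.
Pass 1 (2 new):
  {α,β}  = {β} ∪ {α}
  {α,γ}  = X∖{β}
  — 7 sets.
Pass 2 adds 1:
  {γ}  = X∖{α,β}
  — 8 sets.
Pass 3: no new sets; the family is a σ-algebra.

Therefore σ(𝒜) = { {}, {α}, {β}, {γ}, {α,β}, {α,γ}, {β,γ}, X } (|σ(𝒜)| = 8).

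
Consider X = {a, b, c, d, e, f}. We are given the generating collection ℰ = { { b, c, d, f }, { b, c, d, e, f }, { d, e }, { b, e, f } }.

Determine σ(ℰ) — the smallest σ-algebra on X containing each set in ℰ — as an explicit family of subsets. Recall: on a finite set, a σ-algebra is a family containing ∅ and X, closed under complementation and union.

σ(ℰ) = { ∅, { a }, { c }, { d }, { e }, { a, c }, { a, d }, { a, e }, { b, f }, { c, d }, { c, e }, { d, e }, { a, b, f }, { a, c, d }, { a, c, e }, { a, d, e }, { b, c, f }, { b, d, f }, { b, e, f }, { c, d, e }, { a, b, c, f }, { a, b, d, f }, { a, b, e, f }, { a, c, d, e }, { b, c, d, f }, { b, c, e, f }, { b, d, e, f }, { a, b, c, d, f }, { a, b, c, e, f }, { a, b, d, e, f }, { b, c, d, e, f }, X }

Check:
Begin from { ∅, { d, e }, { b, e, f }, { b, c, d, f }, { b, c, d, e, f }, X } (that is, ℰ plus ∅ and X).
Round 1. New:
  { a }  = X∖{ b, c, d, e, f }
  { a, e }  = X∖{ b, c, d, f }
  { a, c, d }  = X∖{ b, e, f }
  { a, b, c, f }  = X∖{ d, e }
  { b, d, e, f }  = { d, e } ∪ { b, e, f }
  — 11 sets.
Round 2 adds 7:
  { a, c }  = X∖{ b, d, e, f }
  { a, d, e }  = { d, e } ∪ { a, e }
  { a, b, e, f }  = { b, e, f } ∪ { a, e }
  { a, c, d, e }  = { d, e } ∪ { a, c, d }
  { a, b, c, d, f }  = { a, b, c, f } ∪ { a, c, d }
  { a, b, c, e, f }  = { b, e, f } ∪ { a, b, c, f }
  { a, b, d, e, f }  = { b, d, e, f } ∪ { a, e }
  — 18 sets.
Round 3: +7 →
  { c }  = X∖{ a, b, d, e, f }
  { d }  = X∖{ a, b, c, e, f }
  { e }  = X∖{ a, b, c, d, f }
  { b, f }  = X∖{ a, c, d, e }
  { c, d }  = X∖{ a, b, e, f }
  { a, c, e }  = { a, c } ∪ { a, e }
  { b, c, f }  = X∖{ a, d, e }
  — 25 sets.
Round 4 adds 6:
  { a, d }  = { a } ∪ { d }
  { c, e }  = { e } ∪ { c }
  { a, b, f }  = { a } ∪ { b, f }
  { b, d, f }  = X∖{ a, c, e }
  { c, d, e }  = { c, d } ∪ { e }
  { b, c, e, f }  = { b, c, f } ∪ { b, e, f }
  — 31 sets.
Round 5: 1 new —
  { a, b, d, f }  = X∖{ c, e }
  — 32 sets.
After Round 6 the family is unchanged; done.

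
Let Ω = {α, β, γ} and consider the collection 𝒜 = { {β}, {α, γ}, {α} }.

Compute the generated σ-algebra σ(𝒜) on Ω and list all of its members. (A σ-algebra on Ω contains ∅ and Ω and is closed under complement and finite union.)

Answer: σ(𝒜) = { ∅, {α}, {β}, {γ}, {α, β}, {α, γ}, {β, γ}, Ω }

Derivation:
Initial family (5 sets): { ∅, {α}, {β}, {α, γ}, Ω }.
Pass 1 (2 new):
  {α, β}  = {β} ∪ {α}
  {β, γ}  = complement {α}
  (now 7)
Pass 2 adds 1:
  {γ}  = complement {α, β}
  (now 8)
Pass 3: stable.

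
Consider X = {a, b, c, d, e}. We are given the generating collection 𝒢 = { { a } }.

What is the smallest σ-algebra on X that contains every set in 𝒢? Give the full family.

Start: 𝒢 ∪ {∅, X} = { {}, { a }, X }.
Step 1 adds 1:
  { b, c, d, e }  = ᶜ of { a }
Step 2: stable.

|σ(𝒢)| = 4.  σ(𝒢) = { {}, { a }, { b, c, d, e }, X }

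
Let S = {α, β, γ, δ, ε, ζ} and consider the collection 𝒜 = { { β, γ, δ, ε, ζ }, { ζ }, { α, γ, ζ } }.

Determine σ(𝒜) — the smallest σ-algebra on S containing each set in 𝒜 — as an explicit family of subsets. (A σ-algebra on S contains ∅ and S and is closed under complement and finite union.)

Start: 𝒜 ∪ {∅, S} = { ∅, { ζ }, { α, γ, ζ }, { β, γ, δ, ε, ζ }, S }.
Round 1 adds 3:
  { α }  = complement { β, γ, δ, ε, ζ }
  { β, δ, ε }  = complement { α, γ, ζ }
  { α, β, γ, δ, ε }  = complement { ζ }
  (now 8)
Round 2: +3 →
  { α, ζ }  = { α } ∪ { ζ }
  { α, β, δ, ε }  = { β, δ, ε } ∪ { α }
  { β, δ, ε, ζ }  = { β, δ, ε } ∪ { ζ }
  (now 11)
Round 3 (4 new):
  { α, γ }  = complement { β, δ, ε, ζ }
  { γ, ζ }  = complement { α, β, δ, ε }
  { β, γ, δ, ε }  = complement { α, ζ }
  { α, β, δ, ε, ζ }  = { β, δ, ε, ζ } ∪ { α, ζ }
  (now 15)
Round 4. New:
  { γ }  = complement { α, β, δ, ε, ζ }
  (now 16)
After Round 5 the family is unchanged; done.

σ(𝒜) = { ∅, { α }, { γ }, { ζ }, { α, γ }, { α, ζ }, { γ, ζ }, { α, γ, ζ }, { β, δ, ε }, { α, β, δ, ε }, { β, γ, δ, ε }, { β, δ, ε, ζ }, { α, β, γ, δ, ε }, { α, β, δ, ε, ζ }, { β, γ, δ, ε, ζ }, S }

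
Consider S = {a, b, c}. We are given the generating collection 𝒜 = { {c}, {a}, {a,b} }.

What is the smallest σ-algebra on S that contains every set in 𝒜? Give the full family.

Take S₀ = 𝒜 ∪ {∅, S} = { {}, {a}, {c}, {a,b}, S }.
Step 1: 2 new —
  {a,c}  = {c} ∪ {a}
  {b,c}  = ᶜ of {a}
  |family| = 7
Step 2: +1 →
  {b}  = ᶜ of {a,c}
  |family| = 8
Step 3: closed — nothing new.

Hence σ(𝒜) has 8 members: { {}, {a}, {b}, {c}, {a,b}, {a,c}, {b,c}, S }.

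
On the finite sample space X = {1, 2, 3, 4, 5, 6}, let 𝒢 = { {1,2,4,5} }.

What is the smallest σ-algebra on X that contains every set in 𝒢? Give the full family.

Initial family (3 sets): { {}, {1,2,4,5}, X }.
Pass 1 adds 1:
  {3,6}  = X∖{1,2,4,5}
  — 4 sets.
After Pass 2 the family is unchanged; done.

σ(𝒢) = { {}, {3,6}, {1,2,4,5}, X }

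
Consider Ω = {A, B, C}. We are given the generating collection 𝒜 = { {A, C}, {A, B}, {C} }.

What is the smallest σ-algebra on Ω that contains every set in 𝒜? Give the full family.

σ(𝒜) (8 sets): { {}, {A}, {B}, {C}, {A, B}, {A, C}, {B, C}, Ω }

Trace:
Take S₀ = 𝒜 ∪ {∅, Ω} = { {}, {C}, {A, B}, {A, C}, Ω }.
Round 1. New:
  {B}  = Ω∖{A, C}
Round 2 adds 1:
  {B, C}  = {C} ∪ {B}
Round 3 (1 new):
  {A}  = Ω∖{B, C}
Round 4: no new sets; the family is a σ-algebra.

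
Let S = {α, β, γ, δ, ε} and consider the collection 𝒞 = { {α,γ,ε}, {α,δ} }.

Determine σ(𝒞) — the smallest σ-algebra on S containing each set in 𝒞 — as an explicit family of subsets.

Take S₀ = 𝒞 ∪ {∅, S} = { {}, {α,δ}, {α,γ,ε}, S }.
Pass 1 (3 new):
  {β,δ}  = S∖{α,γ,ε}
  {β,γ,ε}  = S∖{α,δ}
  {α,γ,δ,ε}  = {α,γ,ε} ∪ {α,δ}
Pass 2: 4 new —
  {β}  = S∖{α,γ,δ,ε}
  {α,β,δ}  = {α,δ} ∪ {β,δ}
  {α,β,γ,ε}  = {β,γ,ε} ∪ {α,γ,ε}
  {β,γ,δ,ε}  = {β,γ,ε} ∪ {β,δ}
Pass 3: 3 new —
  {α}  = S∖{β,γ,δ,ε}
  {δ}  = S∖{α,β,γ,ε}
  {γ,ε}  = S∖{α,β,δ}
Pass 4 (2 new):
  {α,β}  = {β} ∪ {α}
  {γ,δ,ε}  = {δ} ∪ {γ,ε}
Pass 5: no new sets; the family is a σ-algebra.

Therefore σ(𝒞) = { {}, {α}, {β}, {δ}, {α,β}, {α,δ}, {β,δ}, {γ,ε}, {α,β,δ}, {α,γ,ε}, {β,γ,ε}, {γ,δ,ε}, {α,β,γ,ε}, {α,γ,δ,ε}, {β,γ,δ,ε}, S } (|σ(𝒞)| = 16).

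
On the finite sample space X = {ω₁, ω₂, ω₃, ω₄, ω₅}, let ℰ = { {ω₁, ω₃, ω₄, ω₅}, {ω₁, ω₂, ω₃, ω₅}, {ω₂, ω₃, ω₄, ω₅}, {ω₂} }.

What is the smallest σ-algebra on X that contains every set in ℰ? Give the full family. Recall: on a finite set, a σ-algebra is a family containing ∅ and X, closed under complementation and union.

σ(ℰ) = { {}, {ω₁}, {ω₂}, {ω₄}, {ω₁, ω₂}, {ω₁, ω₄}, {ω₂, ω₄}, {ω₃, ω₅}, {ω₁, ω₂, ω₄}, {ω₁, ω₃, ω₅}, {ω₂, ω₃, ω₅}, {ω₃, ω₄, ω₅}, {ω₁, ω₂, ω₃, ω₅}, {ω₁, ω₃, ω₄, ω₅}, {ω₂, ω₃, ω₄, ω₅}, X }

Derivation:
Start: ℰ ∪ {∅, X} = { {}, {ω₂}, {ω₁, ω₂, ω₃, ω₅}, {ω₁, ω₃, ω₄, ω₅}, {ω₂, ω₃, ω₄, ω₅}, X }.
Round 1. New:
  {ω₁}  = ᶜ of {ω₂, ω₃, ω₄, ω₅}
  {ω₄}  = ᶜ of {ω₁, ω₂, ω₃, ω₅}
  [8 total]
Round 2 (3 new):
  {ω₁, ω₂}  = {ω₂} ∪ {ω₁}
  {ω₁, ω₄}  = {ω₄} ∪ {ω₁}
  {ω₂, ω₄}  = {ω₄} ∪ {ω₂}
  [11 total]
Round 3 (4 new):
  {ω₁, ω₂, ω₄}  = {ω₁, ω₄} ∪ {ω₁, ω₂}
  {ω₁, ω₃, ω₅}  = ᶜ of {ω₂, ω₄}
  {ω₂, ω₃, ω₅}  = ᶜ of {ω₁, ω₄}
  {ω₃, ω₄, ω₅}  = ᶜ of {ω₁, ω₂}
  [15 total]
Round 4 (1 new):
  {ω₃, ω₅}  = ᶜ of {ω₁, ω₂, ω₄}
  [16 total]
Round 5: stable.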